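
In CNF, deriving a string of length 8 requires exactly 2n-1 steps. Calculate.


Chomsky Normal Form derivation:
String length n = 8
Each step either:
  - Splits a nonterminal into two (n-1 such steps)
  - Converts a nonterminal to terminal (n such steps)
Total = (n-1) + n = 2n - 1
= 2(8) - 1
= 16 - 1
= 15

15


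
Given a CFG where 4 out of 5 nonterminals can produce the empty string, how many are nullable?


Nonterminals: {S, A, B, C, D}
A nonterminal is nullable if it can derive epsilon
Counting nullable nonterminals: 4
Total nullable = 4

4


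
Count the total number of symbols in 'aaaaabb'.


String: 'aaaaabb'
Counting characters:
  'a' appears 5 time(s)
  'b' appears 2 time(s)
Total length = 5 + 2 = 7

7


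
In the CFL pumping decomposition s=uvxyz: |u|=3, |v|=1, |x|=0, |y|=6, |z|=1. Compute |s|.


|s| = |u| + |v| + |x| + |y| + |z|
= 3 + 1 + 0 + 6 + 1
= 4 + 0 + 7
= 4 + 7
= 11

11


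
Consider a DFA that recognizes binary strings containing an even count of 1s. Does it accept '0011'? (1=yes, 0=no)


DFA has 2 states: q_even (start, accept=yes) and q_odd
Processing string '0011' character by character:
  Position 0: read '0', 1-count=0 -> q_even (no change)
  Position 1: read '0', 1-count=0 -> q_even (no change)
  Position 2: read '1', 1-count=1 -> q_odd
  Position 3: read '1', 1-count=2 -> q_even
Final state: q_even, total 1s = 2 (even); the DFA requires an even count -> accept

1


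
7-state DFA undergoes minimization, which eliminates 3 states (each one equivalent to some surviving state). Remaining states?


Original DFA: 7 states
Redundant states removed: 3
Minimized states = original - removed
= 7 - 3
= 4

4


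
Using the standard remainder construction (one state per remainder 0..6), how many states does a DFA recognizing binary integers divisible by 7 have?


Divisibility by 7 is tracked via the remainder mod 7: 0, 1, ..., 6
The construction assigns one state to each remainder
Number of remainders = 7

7


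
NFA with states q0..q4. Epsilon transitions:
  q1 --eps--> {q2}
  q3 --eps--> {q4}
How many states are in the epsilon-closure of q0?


Starting from q0
Initialize closure = {q0}
q0 has no outgoing epsilon transitions -> nothing to add
Final closure: {q0}
Size = 1

1


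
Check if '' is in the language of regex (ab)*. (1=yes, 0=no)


Pattern: (ab)*
String: ''
Pattern requires: zero or more repetitions of 'ab'
Pairs: []
All pairs are 'ab'? Yes
Result: 1

1


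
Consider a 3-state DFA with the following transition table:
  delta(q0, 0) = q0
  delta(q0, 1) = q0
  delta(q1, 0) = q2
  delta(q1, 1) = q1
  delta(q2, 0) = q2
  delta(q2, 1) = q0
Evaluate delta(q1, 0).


Looking up transition function:
delta(q1, 0) in the table
Row: q1, Column: 0
Result: q2

q2


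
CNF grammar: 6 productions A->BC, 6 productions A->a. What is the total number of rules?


CNF allows two rule forms:
  A -> BC (binary): 6 rules
  A -> a (terminal): 6 rules
Total = 6 + 6 = 12

12


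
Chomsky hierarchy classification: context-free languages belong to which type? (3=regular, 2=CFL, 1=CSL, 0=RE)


Chomsky hierarchy levels:
  Type 3: Regular (DFA/NFA/regex)
  Type 2: Context-free (PDA)
  Type 1: Context-sensitive
  Type 0: Recursively enumerable (TM)
'context-free' corresponds to Type 2

2


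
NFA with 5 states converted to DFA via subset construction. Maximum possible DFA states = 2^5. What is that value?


NFA has 5 states
Subset construction: each DFA state = subset of NFA states
Maximum subsets = 2^5
2^5 = 32

32


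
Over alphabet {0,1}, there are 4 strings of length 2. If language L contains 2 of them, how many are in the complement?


Alphabet: {0,1}
String length: 2
Total strings of length 2 = 2^2 = 4
Strings in L = 2
Complement = total - |L|
= 4 - 2
= 2

2


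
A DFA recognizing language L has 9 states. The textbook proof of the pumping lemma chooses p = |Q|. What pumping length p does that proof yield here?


Pumping lemma for regular languages (standard proof):
Take p = |Q|, the number of DFA states.
Any string of length >= |Q| passes through |Q|+1 states while reading its first |Q| symbols,
so by pigeonhole some state repeats, giving the loop that can be pumped.
Here |Q| = 9
Therefore the proof uses p = 9

9


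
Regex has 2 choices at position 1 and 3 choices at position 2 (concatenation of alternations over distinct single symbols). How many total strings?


First group: 2 alternatives
Second group: 3 alternatives
Concatenation: each choice from group 1 pairs with each from group 2
Total = 2 x 3 = 6

6


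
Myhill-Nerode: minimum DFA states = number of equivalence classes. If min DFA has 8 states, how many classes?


Myhill-Nerode theorem:
Number of equivalence classes = number of states in minimal DFA
Minimal DFA states = 8
Therefore equivalence classes = 8

8


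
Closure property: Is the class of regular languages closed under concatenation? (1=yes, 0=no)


Regular languages are closed under all standard operations:
- Union: Yes (product construction)
- Intersection: Yes (product construction)
- Complement: Yes (swap accept/reject)
- Concatenation: Yes (NFA construction)
Operation: concatenation -> Closed

1


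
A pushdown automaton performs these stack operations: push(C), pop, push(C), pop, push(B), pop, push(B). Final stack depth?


Tracing stack operations:
  push(C) -> stack = [C], depth=1
  pop -> removed C, stack = [], depth=0
  push(C) -> stack = [C], depth=1
  pop -> removed C, stack = [], depth=0
  push(B) -> stack = [B], depth=1
  pop -> removed B, stack = [], depth=0
  push(B) -> stack = [B], depth=1
Final depth = 1

1


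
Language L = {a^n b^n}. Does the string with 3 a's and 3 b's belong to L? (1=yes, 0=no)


Language requires equal numbers of a's and b's
PDA pushes for each 'a', pops for each 'b'
Number of a's = 3
Number of b's = 3
3 == 3 -> Accept

1


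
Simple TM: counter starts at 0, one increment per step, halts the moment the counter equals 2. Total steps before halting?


Counter starts at 0. Counting sequence:
  Step 1: counter = 1
  Step 2: counter = 2
Counter reached 2 -> halt
Total steps = 2

2


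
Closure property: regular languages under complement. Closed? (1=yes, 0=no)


Regular languages are closed under:
- Union (DFA product construction)
- Intersection (DFA product construction)
- Complement (swap accept/reject states)
- Concatenation (NFA construction)
- Kleene star (NFA construction)
complement is in this list
Therefore: closed

1


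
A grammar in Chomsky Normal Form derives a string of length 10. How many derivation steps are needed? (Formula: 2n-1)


Chomsky Normal Form derivation:
String length n = 10
Each step either:
  - Splits a nonterminal into two (n-1 such steps)
  - Converts a nonterminal to terminal (n such steps)
Total = (n-1) + n = 2n - 1
= 2(10) - 1
= 20 - 1
= 19

19


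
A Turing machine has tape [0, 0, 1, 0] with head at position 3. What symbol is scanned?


Tape: [0, 0, 1, 0]
Positions: 0 1 2 3
Values:    0 0 1 0
Head at position 3
tape[3] = 0

0


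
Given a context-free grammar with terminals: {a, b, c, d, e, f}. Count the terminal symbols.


Terminal symbols: a, b, c, d, e, f
Counting each: a (#1), b (#2), c (#3), d (#4), e (#5), f (#6)
Total = 6

6


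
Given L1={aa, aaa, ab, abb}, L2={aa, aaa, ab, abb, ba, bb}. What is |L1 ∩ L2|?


L1 = {aa, aaa, ab, abb}
L2 = {aa, aaa, ab, abb, ba, bb}
Checking each string in L1 against L2:
  'aa': in L2? Yes
  'aaa': in L2? Yes
  'ab': in L2? Yes
  'abb': in L2? Yes
Intersection = {aa, aaa, ab, abb}
|L1 ∩ L2| = 4

4


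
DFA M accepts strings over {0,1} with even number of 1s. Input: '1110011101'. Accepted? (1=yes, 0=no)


DFA has 2 states: q_even (start, accept=yes) and q_odd
Processing string '1110011101' character by character:
  Position 0: read '1', 1-count=1 -> q_odd
  Position 1: read '1', 1-count=2 -> q_even
  Position 2: read '1', 1-count=3 -> q_odd
  Position 3: read '0', 1-count=3 -> q_odd (no change)
  Position 4: read '0', 1-count=3 -> q_odd (no change)
  Position 5: read '1', 1-count=4 -> q_even
  Position 6: read '1', 1-count=5 -> q_odd
  Position 7: read '1', 1-count=6 -> q_even
  Position 8: read '0', 1-count=6 -> q_even (no change)
  Position 9: read '1', 1-count=7 -> q_odd
Final state: q_odd, total 1s = 7 (odd); the DFA requires an even count -> reject

0


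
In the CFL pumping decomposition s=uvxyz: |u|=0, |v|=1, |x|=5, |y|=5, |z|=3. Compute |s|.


|s| = |u| + |v| + |x| + |y| + |z|
= 0 + 1 + 5 + 5 + 3
= 1 + 5 + 8
= 6 + 8
= 14

14


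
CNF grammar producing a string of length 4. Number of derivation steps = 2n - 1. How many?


Chomsky Normal Form derivation:
String length n = 4
Each step either:
  - Splits a nonterminal into two (n-1 such steps)
  - Converts a nonterminal to terminal (n such steps)
Total = (n-1) + n = 2n - 1
= 2(4) - 1
= 8 - 1
= 7

7


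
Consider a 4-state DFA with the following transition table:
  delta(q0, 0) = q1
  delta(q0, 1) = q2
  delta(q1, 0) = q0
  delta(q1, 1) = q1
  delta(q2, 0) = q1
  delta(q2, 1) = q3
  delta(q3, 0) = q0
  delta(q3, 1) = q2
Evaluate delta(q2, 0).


Looking up transition function:
delta(q2, 0) in the table
Row: q2, Column: 0
Result: q1

q1


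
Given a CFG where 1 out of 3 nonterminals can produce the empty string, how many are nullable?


Nonterminals: {S, A, B}
A nonterminal is nullable if it can derive epsilon
Counting nullable nonterminals: 1
Total nullable = 1

1


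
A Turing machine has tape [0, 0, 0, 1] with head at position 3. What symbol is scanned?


Tape: [0, 0, 0, 1]
Positions: 0 1 2 3
Values:    0 0 0 1
Head at position 3
tape[3] = 1

1


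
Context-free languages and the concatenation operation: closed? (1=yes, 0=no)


CFL closure properties:
  Closed under: union, concatenation, Kleene star
  NOT closed under: intersection, complement
Operation 'concatenation' is in closed list -> Yes (closed)

1


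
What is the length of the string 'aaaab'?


String: 'aaaab'
Counting characters:
  'a' appears 4 time(s)
  'b' appears 1 time(s)
Total length = 4 + 1 = 5

5


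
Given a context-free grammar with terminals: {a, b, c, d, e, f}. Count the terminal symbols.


Terminal symbols: a, b, c, d, e, f
Counting each: a (#1), b (#2), c (#3), d (#4), e (#5), f (#6)
Total = 6

6


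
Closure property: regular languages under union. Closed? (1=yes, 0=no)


Regular languages are closed under:
- Union (DFA product construction)
- Intersection (DFA product construction)
- Complement (swap accept/reject states)
- Concatenation (NFA construction)
- Kleene star (NFA construction)
union is in this list
Therefore: closed

1


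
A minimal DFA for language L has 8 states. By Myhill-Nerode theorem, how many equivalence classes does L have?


Myhill-Nerode theorem:
Number of equivalence classes = number of states in minimal DFA
Minimal DFA states = 8
Therefore equivalence classes = 8

8


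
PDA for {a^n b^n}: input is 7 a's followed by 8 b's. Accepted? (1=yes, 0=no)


Language requires equal numbers of a's and b's
PDA pushes for each 'a', pops for each 'b'
Number of a's = 7
Number of b's = 8
7 != 8 -> Reject

0


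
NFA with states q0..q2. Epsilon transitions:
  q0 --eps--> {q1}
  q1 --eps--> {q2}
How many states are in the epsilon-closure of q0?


Starting from q0
Initialize closure = {q0}
Follow epsilon from q0 -> add q1
Follow epsilon from q1 -> add q2
Final closure: {q0, q1, q2}
Size = 3

3


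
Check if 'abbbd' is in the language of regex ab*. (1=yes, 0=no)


Pattern: ab*
String: 'abbbd'
Pattern requires: exactly one 'a' followed by zero or more 'b's
First char is 'a' -> OK
Rest 'bbbd': all b's? No
Result: 0

0


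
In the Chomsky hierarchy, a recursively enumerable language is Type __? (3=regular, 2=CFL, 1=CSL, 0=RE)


Chomsky hierarchy levels:
  Type 3: Regular (DFA/NFA/regex)
  Type 2: Context-free (PDA)
  Type 1: Context-sensitive
  Type 0: Recursively enumerable (TM)
'recursively enumerable' corresponds to Type 0

0


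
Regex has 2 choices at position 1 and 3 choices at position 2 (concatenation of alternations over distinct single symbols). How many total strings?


First group: 2 alternatives
Second group: 3 alternatives
Concatenation: each choice from group 1 pairs with each from group 2
Total = 2 x 3 = 6

6


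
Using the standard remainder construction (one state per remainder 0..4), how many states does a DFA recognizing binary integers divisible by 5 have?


Divisibility by 5 is tracked via the remainder mod 5: 0, 1, ..., 4
The construction assigns one state to each remainder
Number of remainders = 5

5


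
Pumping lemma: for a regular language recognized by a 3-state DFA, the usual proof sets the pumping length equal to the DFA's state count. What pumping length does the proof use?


Pumping lemma for regular languages (standard proof):
Take p = |Q|, the number of DFA states.
Any string of length >= |Q| passes through |Q|+1 states while reading its first |Q| symbols,
so by pigeonhole some state repeats, giving the loop that can be pumped.
Here |Q| = 3
Therefore the proof uses p = 3

3


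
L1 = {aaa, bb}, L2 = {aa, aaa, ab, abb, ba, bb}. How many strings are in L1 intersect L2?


L1 = {aaa, bb}
L2 = {aa, aaa, ab, abb, ba, bb}
Checking each string in L1 against L2:
  'aaa': in L2? Yes
  'bb': in L2? Yes
Intersection = {aaa, bb}
|L1 ∩ L2| = 2

2


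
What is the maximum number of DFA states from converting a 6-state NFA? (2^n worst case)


NFA has 6 states
Subset construction: each DFA state = subset of NFA states
Maximum subsets = 2^6
2^6 = 64

64


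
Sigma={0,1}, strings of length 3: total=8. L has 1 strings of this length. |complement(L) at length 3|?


Alphabet: {0,1}
String length: 3
Total strings of length 3 = 2^3 = 8
Strings in L = 1
Complement = total - |L|
= 8 - 1
= 7

7


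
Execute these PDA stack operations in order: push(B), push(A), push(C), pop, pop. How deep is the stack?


Tracing stack operations:
  push(B) -> stack = [B], depth=1
  push(A) -> stack = [B,A], depth=2
  push(C) -> stack = [B,A,C], depth=3
  pop -> removed C, stack = [B,A], depth=2
  pop -> removed A, stack = [B], depth=1
Final depth = 1

1


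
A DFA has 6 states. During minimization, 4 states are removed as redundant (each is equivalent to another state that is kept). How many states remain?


Original DFA: 6 states
Redundant states removed: 4
Minimized states = original - removed
= 6 - 4
= 2

2


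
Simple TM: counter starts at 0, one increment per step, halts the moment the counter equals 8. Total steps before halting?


Counter starts at 0. Counting sequence:
  Step 1: counter = 1
  Step 2: counter = 2
  Step 3: counter = 3
  Step 4: counter = 4
  Step 5: counter = 5
  Step 6: counter = 6
  Step 7: counter = 7
  Step 8: counter = 8
Counter reached 8 -> halt
Total steps = 8

8


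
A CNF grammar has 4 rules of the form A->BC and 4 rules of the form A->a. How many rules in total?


CNF allows two rule forms:
  A -> BC (binary): 4 rules
  A -> a (terminal): 4 rules
Total = 4 + 4 = 8

8


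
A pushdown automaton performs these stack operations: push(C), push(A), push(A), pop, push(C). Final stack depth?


Tracing stack operations:
  push(C) -> stack = [C], depth=1
  push(A) -> stack = [C,A], depth=2
  push(A) -> stack = [C,A,A], depth=3
  pop -> removed A, stack = [C,A], depth=2
  push(C) -> stack = [C,A,C], depth=3
Final depth = 3

3


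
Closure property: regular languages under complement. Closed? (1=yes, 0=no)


Regular languages are closed under:
- Union (DFA product construction)
- Intersection (DFA product construction)
- Complement (swap accept/reject states)
- Concatenation (NFA construction)
- Kleene star (NFA construction)
complement is in this list
Therefore: closed

1


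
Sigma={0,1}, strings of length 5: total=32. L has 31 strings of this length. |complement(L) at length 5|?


Alphabet: {0,1}
String length: 5
Total strings of length 5 = 2^5 = 32
Strings in L = 31
Complement = total - |L|
= 32 - 31
= 1

1


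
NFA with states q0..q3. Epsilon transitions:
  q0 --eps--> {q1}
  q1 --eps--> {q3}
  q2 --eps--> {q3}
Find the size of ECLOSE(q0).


Starting from q0
Initialize closure = {q0}
Follow epsilon from q0 -> add q1
Follow epsilon from q1 -> add q3
Final closure: {q0, q1, q3}
Size = 3

3


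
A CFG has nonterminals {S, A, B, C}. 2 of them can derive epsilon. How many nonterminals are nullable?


Nonterminals: {S, A, B, C}
A nonterminal is nullable if it can derive epsilon
Counting nullable nonterminals: 2
Total nullable = 2

2


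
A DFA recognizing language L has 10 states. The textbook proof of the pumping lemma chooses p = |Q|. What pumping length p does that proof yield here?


Pumping lemma for regular languages (standard proof):
Take p = |Q|, the number of DFA states.
Any string of length >= |Q| passes through |Q|+1 states while reading its first |Q| symbols,
so by pigeonhole some state repeats, giving the loop that can be pumped.
Here |Q| = 10
Therefore the proof uses p = 10

10


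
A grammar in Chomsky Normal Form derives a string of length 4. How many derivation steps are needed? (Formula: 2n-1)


Chomsky Normal Form derivation:
String length n = 4
Each step either:
  - Splits a nonterminal into two (n-1 such steps)
  - Converts a nonterminal to terminal (n such steps)
Total = (n-1) + n = 2n - 1
= 2(4) - 1
= 8 - 1
= 7

7


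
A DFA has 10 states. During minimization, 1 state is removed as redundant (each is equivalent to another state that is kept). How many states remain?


Original DFA: 10 states
Redundant states removed: 1
Minimized states = original - removed
= 10 - 1
= 9

9


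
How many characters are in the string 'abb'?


String: 'abb'
Counting characters:
  'a' appears 1 time(s)
  'b' appears 2 time(s)
Total length = 1 + 2 = 3

3


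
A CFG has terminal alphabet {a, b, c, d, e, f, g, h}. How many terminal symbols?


Terminal symbols: a, b, c, d, e, f, g, h
Counting each: a (#1), b (#2), c (#3), d (#4), e (#5), f (#6), g (#7), h (#8)
Total = 8

8


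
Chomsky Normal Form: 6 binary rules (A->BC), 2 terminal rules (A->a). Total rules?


CNF allows two rule forms:
  A -> BC (binary): 6 rules
  A -> a (terminal): 2 rules
Total = 6 + 2 = 8

8


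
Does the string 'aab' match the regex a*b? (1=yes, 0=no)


Pattern: a*b
String: 'aab'
Pattern requires: zero or more 'a's followed by exactly one 'b'
Found 2 leading 'a's
Remaining: 'b'
Remaining is exactly 'b' -> match
Result: 1

1


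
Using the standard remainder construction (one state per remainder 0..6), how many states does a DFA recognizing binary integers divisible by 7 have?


Divisibility by 7 is tracked via the remainder mod 7: 0, 1, ..., 6
The construction assigns one state to each remainder
Number of remainders = 7

7


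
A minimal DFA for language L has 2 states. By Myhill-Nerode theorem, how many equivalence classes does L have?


Myhill-Nerode theorem:
Number of equivalence classes = number of states in minimal DFA
Minimal DFA states = 2
Therefore equivalence classes = 2

2


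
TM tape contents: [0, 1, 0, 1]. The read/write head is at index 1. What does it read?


Tape: [0, 1, 0, 1]
Positions: 0 1 2 3
Values:    0 1 0 1
Head at position 1
tape[1] = 1

1


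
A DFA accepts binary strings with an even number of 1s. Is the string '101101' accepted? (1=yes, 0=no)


DFA has 2 states: q_even (start, accept=yes) and q_odd
Processing string '101101' character by character:
  Position 0: read '1', 1-count=1 -> q_odd
  Position 1: read '0', 1-count=1 -> q_odd (no change)
  Position 2: read '1', 1-count=2 -> q_even
  Position 3: read '1', 1-count=3 -> q_odd
  Position 4: read '0', 1-count=3 -> q_odd (no change)
  Position 5: read '1', 1-count=4 -> q_even
Final state: q_even, total 1s = 4 (even); the DFA requires an even count -> accept

1


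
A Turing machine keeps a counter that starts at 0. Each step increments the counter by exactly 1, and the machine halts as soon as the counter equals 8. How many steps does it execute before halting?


Counter starts at 0. Counting sequence:
  Step 1: counter = 1
  Step 2: counter = 2
  Step 3: counter = 3
  Step 4: counter = 4
  Step 5: counter = 5
  Step 6: counter = 6
  Step 7: counter = 7
  Step 8: counter = 8
Counter reached 8 -> halt
Total steps = 8

8


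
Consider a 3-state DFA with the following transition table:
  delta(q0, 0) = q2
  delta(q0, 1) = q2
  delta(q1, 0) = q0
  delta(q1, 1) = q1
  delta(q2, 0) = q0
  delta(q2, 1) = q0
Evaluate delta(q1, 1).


Looking up transition function:
delta(q1, 1) in the table
Row: q1, Column: 1
Result: q1

q1


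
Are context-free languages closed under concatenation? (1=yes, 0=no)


CFL closure properties:
  Closed under: union, concatenation, Kleene star
  NOT closed under: intersection, complement
Operation 'concatenation' is in closed list -> Yes (closed)

1


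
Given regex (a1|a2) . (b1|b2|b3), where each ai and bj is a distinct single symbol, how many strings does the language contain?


First group: 2 alternatives
Second group: 3 alternatives
Concatenation: each choice from group 1 pairs with each from group 2
Total = 2 x 3 = 6

6


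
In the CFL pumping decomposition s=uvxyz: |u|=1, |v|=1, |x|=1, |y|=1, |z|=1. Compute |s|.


|s| = |u| + |v| + |x| + |y| + |z|
= 1 + 1 + 1 + 1 + 1
= 2 + 1 + 2
= 3 + 2
= 5

5


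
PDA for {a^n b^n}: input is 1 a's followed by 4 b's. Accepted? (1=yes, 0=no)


Language requires equal numbers of a's and b's
PDA pushes for each 'a', pops for each 'b'
Number of a's = 1
Number of b's = 4
1 != 4 -> Reject

0


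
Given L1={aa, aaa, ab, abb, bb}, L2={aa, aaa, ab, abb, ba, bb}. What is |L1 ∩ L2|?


L1 = {aa, aaa, ab, abb, bb}
L2 = {aa, aaa, ab, abb, ba, bb}
Checking each string in L1 against L2:
  'aa': in L2? Yes
  'aaa': in L2? Yes
  'ab': in L2? Yes
  'abb': in L2? Yes
  'bb': in L2? Yes
Intersection = {aa, aaa, ab, abb, bb}
|L1 ∩ L2| = 5

5


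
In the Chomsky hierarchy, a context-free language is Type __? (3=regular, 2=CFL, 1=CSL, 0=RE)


Chomsky hierarchy levels:
  Type 3: Regular (DFA/NFA/regex)
  Type 2: Context-free (PDA)
  Type 1: Context-sensitive
  Type 0: Recursively enumerable (TM)
'context-free' corresponds to Type 2

2


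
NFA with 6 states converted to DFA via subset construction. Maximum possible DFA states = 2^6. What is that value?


NFA has 6 states
Subset construction: each DFA state = subset of NFA states
Maximum subsets = 2^6
2^6 = 64

64


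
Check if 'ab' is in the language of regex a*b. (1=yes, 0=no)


Pattern: a*b
String: 'ab'
Pattern requires: zero or more 'a's followed by exactly one 'b'
Found 1 leading 'a's
Remaining: 'b'
Remaining is exactly 'b' -> match
Result: 1

1


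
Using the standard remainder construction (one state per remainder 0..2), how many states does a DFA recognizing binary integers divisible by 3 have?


Divisibility by 3 is tracked via the remainder mod 3: 0, 1, ..., 2
The construction assigns one state to each remainder
Number of remainders = 3

3


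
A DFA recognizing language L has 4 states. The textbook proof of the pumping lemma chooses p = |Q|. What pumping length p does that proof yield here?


Pumping lemma for regular languages (standard proof):
Take p = |Q|, the number of DFA states.
Any string of length >= |Q| passes through |Q|+1 states while reading its first |Q| symbols,
so by pigeonhole some state repeats, giving the loop that can be pumped.
Here |Q| = 4
Therefore the proof uses p = 4

4


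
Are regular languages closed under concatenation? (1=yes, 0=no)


Regular languages are closed under:
- Union (DFA product construction)
- Intersection (DFA product construction)
- Complement (swap accept/reject states)
- Concatenation (NFA construction)
- Kleene star (NFA construction)
concatenation is in this list
Therefore: closed

1


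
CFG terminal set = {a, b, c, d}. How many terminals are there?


Terminal symbols: a, b, c, d
Counting each: a (#1), b (#2), c (#3), d (#4)
Total = 4

4


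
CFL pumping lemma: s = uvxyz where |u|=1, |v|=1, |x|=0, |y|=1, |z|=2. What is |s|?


|s| = |u| + |v| + |x| + |y| + |z|
= 1 + 1 + 0 + 1 + 2
= 2 + 0 + 3
= 2 + 3
= 5

5


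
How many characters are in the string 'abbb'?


String: 'abbb'
Counting characters:
  'a' appears 1 time(s)
  'b' appears 3 time(s)
Total length = 1 + 3 = 4

4


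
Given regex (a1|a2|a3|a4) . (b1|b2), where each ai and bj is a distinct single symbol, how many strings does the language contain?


First group: 4 alternatives
Second group: 2 alternatives
Concatenation: each choice from group 1 pairs with each from group 2
Total = 4 x 2 = 8

8


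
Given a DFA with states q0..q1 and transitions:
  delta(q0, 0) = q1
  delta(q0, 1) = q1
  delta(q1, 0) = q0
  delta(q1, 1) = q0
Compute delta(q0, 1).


Looking up transition function:
delta(q0, 1) in the table
Row: q0, Column: 1
Result: q1

q1


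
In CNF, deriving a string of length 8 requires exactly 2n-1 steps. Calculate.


Chomsky Normal Form derivation:
String length n = 8
Each step either:
  - Splits a nonterminal into two (n-1 such steps)
  - Converts a nonterminal to terminal (n such steps)
Total = (n-1) + n = 2n - 1
= 2(8) - 1
= 16 - 1
= 15

15


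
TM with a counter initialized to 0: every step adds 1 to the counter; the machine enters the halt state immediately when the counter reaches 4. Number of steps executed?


Counter starts at 0. Counting sequence:
  Step 1: counter = 1
  Step 2: counter = 2
  Step 3: counter = 3
  Step 4: counter = 4
Counter reached 4 -> halt
Total steps = 4

4


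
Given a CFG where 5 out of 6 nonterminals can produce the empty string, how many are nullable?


Nonterminals: {S, A, B, C, D, E}
A nonterminal is nullable if it can derive epsilon
Counting nullable nonterminals: 5
Total nullable = 5

5


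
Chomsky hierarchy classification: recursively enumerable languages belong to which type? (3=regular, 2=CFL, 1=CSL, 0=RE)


Chomsky hierarchy levels:
  Type 3: Regular (DFA/NFA/regex)
  Type 2: Context-free (PDA)
  Type 1: Context-sensitive
  Type 0: Recursively enumerable (TM)
'recursively enumerable' corresponds to Type 0

0


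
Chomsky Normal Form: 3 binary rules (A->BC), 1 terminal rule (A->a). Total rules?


CNF allows two rule forms:
  A -> BC (binary): 3 rules
  A -> a (terminal): 1 rule
Total = 3 + 1 = 4

4


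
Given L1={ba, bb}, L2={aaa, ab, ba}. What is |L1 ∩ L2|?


L1 = {ba, bb}
L2 = {aaa, ab, ba}
Checking each string in L1 against L2:
  'ba': in L2? Yes
  'bb': in L2? No
Intersection = {ba}
|L1 ∩ L2| = 1

1


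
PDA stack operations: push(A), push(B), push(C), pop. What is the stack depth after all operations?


Tracing stack operations:
  push(A) -> stack = [A], depth=1
  push(B) -> stack = [A,B], depth=2
  push(C) -> stack = [A,B,C], depth=3
  pop -> removed C, stack = [A,B], depth=2
Final depth = 2

2


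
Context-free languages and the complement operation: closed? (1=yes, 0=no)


CFL closure properties:
  Closed under: union, concatenation, Kleene star
  NOT closed under: intersection, complement
Operation 'complement' is in not-closed list -> No (not closed)

0


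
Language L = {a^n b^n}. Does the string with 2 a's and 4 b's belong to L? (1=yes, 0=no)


Language requires equal numbers of a's and b's
PDA pushes for each 'a', pops for each 'b'
Number of a's = 2
Number of b's = 4
2 != 4 -> Reject

0


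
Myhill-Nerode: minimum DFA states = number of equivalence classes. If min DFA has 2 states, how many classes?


Myhill-Nerode theorem:
Number of equivalence classes = number of states in minimal DFA
Minimal DFA states = 2
Therefore equivalence classes = 2

2


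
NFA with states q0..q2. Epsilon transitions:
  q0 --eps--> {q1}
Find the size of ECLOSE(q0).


Starting from q0
Initialize closure = {q0}
Follow epsilon from q0 -> add q1
Final closure: {q0, q1}
Size = 2

2


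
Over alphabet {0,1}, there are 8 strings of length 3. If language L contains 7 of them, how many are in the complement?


Alphabet: {0,1}
String length: 3
Total strings of length 3 = 2^3 = 8
Strings in L = 7
Complement = total - |L|
= 8 - 7
= 1

1


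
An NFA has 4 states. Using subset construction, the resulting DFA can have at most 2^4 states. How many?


NFA has 4 states
Subset construction: each DFA state = subset of NFA states
Maximum subsets = 2^4
2^4 = 16

16


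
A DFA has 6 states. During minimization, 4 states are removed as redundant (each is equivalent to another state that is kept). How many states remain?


Original DFA: 6 states
Redundant states removed: 4
Minimized states = original - removed
= 6 - 4
= 2

2


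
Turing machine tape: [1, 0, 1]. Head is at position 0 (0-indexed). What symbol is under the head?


Tape: [1, 0, 1]
Positions: 0 1 2
Values:    1 0 1
Head at position 0
tape[0] = 1

1


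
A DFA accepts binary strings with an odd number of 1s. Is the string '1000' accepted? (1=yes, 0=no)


DFA has 2 states: q_even (start, accept=no) and q_odd
Processing string '1000' character by character:
  Position 0: read '1', 1-count=1 -> q_odd
  Position 1: read '0', 1-count=1 -> q_odd (no change)
  Position 2: read '0', 1-count=1 -> q_odd (no change)
  Position 3: read '0', 1-count=1 -> q_odd (no change)
Final state: q_odd, total 1s = 1 (odd); the DFA requires an odd count -> accept

1


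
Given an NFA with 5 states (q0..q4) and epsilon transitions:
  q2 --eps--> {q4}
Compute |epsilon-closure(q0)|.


Starting from q0
Initialize closure = {q0}
q0 has no outgoing epsilon transitions -> nothing to add
Final closure: {q0}
Size = 1

1


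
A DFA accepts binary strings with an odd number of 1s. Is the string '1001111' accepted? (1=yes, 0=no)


DFA has 2 states: q_even (start, accept=no) and q_odd
Processing string '1001111' character by character:
  Position 0: read '1', 1-count=1 -> q_odd
  Position 1: read '0', 1-count=1 -> q_odd (no change)
  Position 2: read '0', 1-count=1 -> q_odd (no change)
  Position 3: read '1', 1-count=2 -> q_even
  Position 4: read '1', 1-count=3 -> q_odd
  Position 5: read '1', 1-count=4 -> q_even
  Position 6: read '1', 1-count=5 -> q_odd
Final state: q_odd, total 1s = 5 (odd); the DFA requires an odd count -> accept

1


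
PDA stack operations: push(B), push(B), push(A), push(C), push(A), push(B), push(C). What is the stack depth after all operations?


Tracing stack operations:
  push(B) -> stack = [B], depth=1
  push(B) -> stack = [B,B], depth=2
  push(A) -> stack = [B,B,A], depth=3
  push(C) -> stack = [B,B,A,C], depth=4
  push(A) -> stack = [B,B,A,C,A], depth=5
  push(B) -> stack = [B,B,A,C,A,B], depth=6
  push(C) -> stack = [B,B,A,C,A,B,C], depth=7
Final depth = 7

7


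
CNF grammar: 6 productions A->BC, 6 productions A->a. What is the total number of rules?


CNF allows two rule forms:
  A -> BC (binary): 6 rules
  A -> a (terminal): 6 rules
Total = 6 + 6 = 12

12


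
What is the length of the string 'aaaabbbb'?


String: 'aaaabbbb'
Counting characters:
  'a' appears 4 time(s)
  'b' appears 4 time(s)
Total length = 4 + 4 = 8

8


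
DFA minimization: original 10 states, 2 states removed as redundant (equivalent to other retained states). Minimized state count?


Original DFA: 10 states
Redundant states removed: 2
Minimized states = original - removed
= 10 - 2
= 8

8


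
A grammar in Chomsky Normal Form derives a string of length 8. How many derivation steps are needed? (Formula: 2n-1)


Chomsky Normal Form derivation:
String length n = 8
Each step either:
  - Splits a nonterminal into two (n-1 such steps)
  - Converts a nonterminal to terminal (n such steps)
Total = (n-1) + n = 2n - 1
= 2(8) - 1
= 16 - 1
= 15

15


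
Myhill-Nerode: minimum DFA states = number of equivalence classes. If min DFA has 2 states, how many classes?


Myhill-Nerode theorem:
Number of equivalence classes = number of states in minimal DFA
Minimal DFA states = 2
Therefore equivalence classes = 2

2


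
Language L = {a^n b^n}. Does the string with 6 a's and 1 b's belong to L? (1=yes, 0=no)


Language requires equal numbers of a's and b's
PDA pushes for each 'a', pops for each 'b'
Number of a's = 6
Number of b's = 1
6 != 1 -> Reject

0


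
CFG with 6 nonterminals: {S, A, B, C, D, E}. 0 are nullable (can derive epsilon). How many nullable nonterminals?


Nonterminals: {S, A, B, C, D, E}
A nonterminal is nullable if it can derive epsilon
Counting nullable nonterminals: 0
Total nullable = 0

0


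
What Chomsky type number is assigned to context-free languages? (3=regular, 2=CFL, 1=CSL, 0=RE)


Chomsky hierarchy levels:
  Type 3: Regular (DFA/NFA/regex)
  Type 2: Context-free (PDA)
  Type 1: Context-sensitive
  Type 0: Recursively enumerable (TM)
'context-free' corresponds to Type 2

2


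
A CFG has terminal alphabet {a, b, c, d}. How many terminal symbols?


Terminal symbols: a, b, c, d
Counting each: a (#1), b (#2), c (#3), d (#4)
Total = 4

4


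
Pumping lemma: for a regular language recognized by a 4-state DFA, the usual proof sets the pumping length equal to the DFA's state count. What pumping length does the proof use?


Pumping lemma for regular languages (standard proof):
Take p = |Q|, the number of DFA states.
Any string of length >= |Q| passes through |Q|+1 states while reading its first |Q| symbols,
so by pigeonhole some state repeats, giving the loop that can be pumped.
Here |Q| = 4
Therefore the proof uses p = 4

4


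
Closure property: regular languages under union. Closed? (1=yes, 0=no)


Regular languages are closed under:
- Union (DFA product construction)
- Intersection (DFA product construction)
- Complement (swap accept/reject states)
- Concatenation (NFA construction)
- Kleene star (NFA construction)
union is in this list
Therefore: closed

1


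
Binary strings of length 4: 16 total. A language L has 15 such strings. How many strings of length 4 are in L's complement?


Alphabet: {0,1}
String length: 4
Total strings of length 4 = 2^4 = 16
Strings in L = 15
Complement = total - |L|
= 16 - 15
= 1

1


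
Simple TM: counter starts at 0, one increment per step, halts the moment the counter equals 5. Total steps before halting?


Counter starts at 0. Counting sequence:
  Step 1: counter = 1
  Step 2: counter = 2
  Step 3: counter = 3
  Step 4: counter = 4
  Step 5: counter = 5
Counter reached 5 -> halt
Total steps = 5

5


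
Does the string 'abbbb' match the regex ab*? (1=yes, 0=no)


Pattern: ab*
String: 'abbbb'
Pattern requires: exactly one 'a' followed by zero or more 'b's
First char is 'a' -> OK
Rest 'bbbb': all b's? Yes
Result: 1

1


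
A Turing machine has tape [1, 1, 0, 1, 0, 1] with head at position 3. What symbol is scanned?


Tape: [1, 1, 0, 1, 0, 1]
Positions: 0 1 2 3 4 5
Values:    1 1 0 1 0 1
Head at position 3
tape[3] = 1

1


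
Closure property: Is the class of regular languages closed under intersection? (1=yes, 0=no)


Regular languages are closed under all standard operations:
- Union: Yes (product construction)
- Intersection: Yes (product construction)
- Complement: Yes (swap accept/reject)
- Concatenation: Yes (NFA construction)
Operation: intersection -> Closed

1


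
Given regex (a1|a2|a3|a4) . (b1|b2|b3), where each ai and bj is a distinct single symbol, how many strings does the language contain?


First group: 4 alternatives
Second group: 3 alternatives
Concatenation: each choice from group 1 pairs with each from group 2
Total = 4 x 3 = 12

12


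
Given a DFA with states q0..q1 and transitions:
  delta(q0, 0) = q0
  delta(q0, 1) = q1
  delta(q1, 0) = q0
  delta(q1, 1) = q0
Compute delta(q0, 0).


Looking up transition function:
delta(q0, 0) in the table
Row: q0, Column: 0
Result: q0

q0


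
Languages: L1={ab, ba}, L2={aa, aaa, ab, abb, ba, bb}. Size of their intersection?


L1 = {ab, ba}
L2 = {aa, aaa, ab, abb, ba, bb}
Checking each string in L1 against L2:
  'ab': in L2? Yes
  'ba': in L2? Yes
Intersection = {ab, ba}
|L1 ∩ L2| = 2

2


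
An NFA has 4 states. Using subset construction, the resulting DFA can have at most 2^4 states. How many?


NFA has 4 states
Subset construction: each DFA state = subset of NFA states
Maximum subsets = 2^4
2^4 = 16

16


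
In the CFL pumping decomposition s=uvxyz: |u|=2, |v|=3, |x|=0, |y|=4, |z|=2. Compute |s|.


|s| = |u| + |v| + |x| + |y| + |z|
= 2 + 3 + 0 + 4 + 2
= 5 + 0 + 6
= 5 + 6
= 11

11


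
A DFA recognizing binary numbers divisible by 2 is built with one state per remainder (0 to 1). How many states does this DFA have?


Divisibility by 2 is tracked via the remainder mod 2: 0, 1, ..., 1
The construction assigns one state to each remainder
Number of remainders = 2

2


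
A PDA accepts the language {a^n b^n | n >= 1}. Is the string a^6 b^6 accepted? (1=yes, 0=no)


Language requires equal numbers of a's and b's
PDA pushes for each 'a', pops for each 'b'
Number of a's = 6
Number of b's = 6
6 == 6 -> Accept

1


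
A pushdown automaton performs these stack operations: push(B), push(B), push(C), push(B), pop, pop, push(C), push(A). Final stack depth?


Tracing stack operations:
  push(B) -> stack = [B], depth=1
  push(B) -> stack = [B,B], depth=2
  push(C) -> stack = [B,B,C], depth=3
  push(B) -> stack = [B,B,C,B], depth=4
  pop -> removed B, stack = [B,B,C], depth=3
  pop -> removed C, stack = [B,B], depth=2
  push(C) -> stack = [B,B,C], depth=3
  push(A) -> stack = [B,B,C,A], depth=4
Final depth = 4

4


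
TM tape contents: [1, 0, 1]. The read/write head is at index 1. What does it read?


Tape: [1, 0, 1]
Positions: 0 1 2
Values:    1 0 1
Head at position 1
tape[1] = 0

0


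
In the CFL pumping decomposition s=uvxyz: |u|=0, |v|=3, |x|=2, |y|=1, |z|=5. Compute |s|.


|s| = |u| + |v| + |x| + |y| + |z|
= 0 + 3 + 2 + 1 + 5
= 3 + 2 + 6
= 5 + 6
= 11

11


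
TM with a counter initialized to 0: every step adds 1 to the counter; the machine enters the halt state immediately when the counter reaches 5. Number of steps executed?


Counter starts at 0. Counting sequence:
  Step 1: counter = 1
  Step 2: counter = 2
  Step 3: counter = 3
  Step 4: counter = 4
  Step 5: counter = 5
Counter reached 5 -> halt
Total steps = 5

5


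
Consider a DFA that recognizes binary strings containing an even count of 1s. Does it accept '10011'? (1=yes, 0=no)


DFA has 2 states: q_even (start, accept=yes) and q_odd
Processing string '10011' character by character:
  Position 0: read '1', 1-count=1 -> q_odd
  Position 1: read '0', 1-count=1 -> q_odd (no change)
  Position 2: read '0', 1-count=1 -> q_odd (no change)
  Position 3: read '1', 1-count=2 -> q_even
  Position 4: read '1', 1-count=3 -> q_odd
Final state: q_odd, total 1s = 3 (odd); the DFA requires an even count -> reject

0


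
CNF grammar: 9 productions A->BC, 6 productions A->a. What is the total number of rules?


CNF allows two rule forms:
  A -> BC (binary): 9 rules
  A -> a (terminal): 6 rules
Total = 9 + 6 = 15

15


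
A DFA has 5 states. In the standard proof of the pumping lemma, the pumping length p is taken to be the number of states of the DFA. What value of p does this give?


Pumping lemma for regular languages (standard proof):
Take p = |Q|, the number of DFA states.
Any string of length >= |Q| passes through |Q|+1 states while reading its first |Q| symbols,
so by pigeonhole some state repeats, giving the loop that can be pumped.
Here |Q| = 5
Therefore the proof uses p = 5

5


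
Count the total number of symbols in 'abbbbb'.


String: 'abbbbb'
Counting characters:
  'a' appears 1 time(s)
  'b' appears 5 time(s)
Total length = 1 + 5 = 6

6


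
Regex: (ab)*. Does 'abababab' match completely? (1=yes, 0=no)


Pattern: (ab)*
String: 'abababab'
Pattern requires: zero or more repetitions of 'ab'
Pairs: ['ab', 'ab', 'ab', 'ab']
All pairs are 'ab'? Yes
Result: 1

1
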